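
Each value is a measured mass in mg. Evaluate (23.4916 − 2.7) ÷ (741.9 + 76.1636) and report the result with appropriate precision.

0.0254

23.4916 − 2.7 = 20.7916, limited to 1 d.p. → 3 s.f.; 741.9 + 76.1636 = 818.0636, limited to 1 d.p. → 4 s.f.
Carrying full precision, 20.7916 ÷ 818.0636 = 0.0254156278314…; keep min(3, 4) = 3 s.f.
Rounded to 3 significant figures: 0.0254.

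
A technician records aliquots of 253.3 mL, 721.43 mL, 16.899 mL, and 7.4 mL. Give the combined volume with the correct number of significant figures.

999.0 mL

253.3 mL + 721.43 mL + 16.899 mL + 7.4 mL = 999.029 mL.
Addition/subtraction keeps the fewest decimal places: 253.3 → 1 decimal place, 721.43 → 2 decimal places, 16.899 → 3 decimal places, 7.4 → 1 decimal place; limit is 1.
Rounded to 1 decimal place: 999.0 mL.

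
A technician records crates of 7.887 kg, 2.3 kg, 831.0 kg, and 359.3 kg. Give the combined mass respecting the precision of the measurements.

1200.5 kg

7.887 kg + 2.3 kg + 831.0 kg + 359.3 kg = 1200.487 kg.
Addition/subtraction keeps the fewest decimal places: 7.887 → 3 decimal places, 2.3 → 1 decimal place, 831.0 → 1 decimal place, 359.3 → 1 decimal place; limit is 1.
Rounded to 1 decimal place: 1200.5 kg.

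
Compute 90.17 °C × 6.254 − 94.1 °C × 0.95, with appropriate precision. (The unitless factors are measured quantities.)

90.17 × 6.254 = 563.92318 → 563.9 °C (4 s.f., last digit at the 10^-1 place).
94.1 × 0.95 = 89.395 → 89 °C (2 s.f., last digit at the 10^0 place).
Difference: 474.52818 °C; keep the coarser place, 10^0.
Result: 4.75 × 10² °C.

4.75 × 10² °C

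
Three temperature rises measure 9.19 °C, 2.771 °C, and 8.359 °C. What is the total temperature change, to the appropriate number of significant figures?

20.32 °C

9.19 °C + 2.771 °C + 8.359 °C = 20.320 °C.
Addition/subtraction keeps the fewest decimal places: 9.19 → 2 decimal places, 2.771 → 3 decimal places, 8.359 → 3 decimal places; limit is 2.
Rounded to 2 decimal places: 20.32 °C.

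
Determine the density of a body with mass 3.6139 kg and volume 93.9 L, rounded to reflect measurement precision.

0.0385 kg/L

density = 3.6139 kg ÷ 93.9 L = 0.0384866879659… kg/L.
3.6139 has 5 significant figures; 93.9 has 3.
Division/multiplication keeps the fewest: 3 significant figures.
Rounded: 0.0385 kg/L.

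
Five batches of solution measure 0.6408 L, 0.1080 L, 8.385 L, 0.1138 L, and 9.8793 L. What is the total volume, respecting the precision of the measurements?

0.6408 L + 0.1080 L + 8.385 L + 0.1138 L + 9.8793 L = 19.1269 L.
Addition/subtraction keeps the fewest decimal places: 0.6408 → 4 decimal places, 0.1080 → 4 decimal places, 8.385 → 3 decimal places, 0.1138 → 4 decimal places, 9.8793 → 4 decimal places; limit is 3.
Rounded to 3 decimal places: 19.127 L.

19.127 L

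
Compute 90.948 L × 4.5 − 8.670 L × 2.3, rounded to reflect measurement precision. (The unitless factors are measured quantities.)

90.948 × 4.5 = 409.266 → 4.1 × 10^2 L (2 s.f., last digit at the 10^1 place).
8.670 × 2.3 = 19.941 → 2.0 × 10^1 L (2 s.f., last digit at the 10^0 place).
Difference: 389.325 L; keep the coarser place, 10^1.
Result: 3.9 × 10^2 L.

3.9 × 10^2 L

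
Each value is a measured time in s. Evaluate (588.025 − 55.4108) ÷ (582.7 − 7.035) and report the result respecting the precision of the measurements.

0.9252

588.025 − 55.4108 = 532.6142, limited to 3 d.p. → 6 s.f.; 582.7 − 7.035 = 575.665, limited to 1 d.p. → 4 s.f.
Carrying full precision, 532.6142 ÷ 575.665 = 0.92521553334…; keep min(6, 4) = 4 s.f.
Rounded to 4 significant figures: 0.9252.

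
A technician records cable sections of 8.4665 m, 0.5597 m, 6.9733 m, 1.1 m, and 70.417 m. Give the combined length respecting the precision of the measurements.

87.5 m

8.4665 m + 0.5597 m + 6.9733 m + 1.1 m + 70.417 m = 87.5165 m.
Addition/subtraction keeps the fewest decimal places: 8.4665 → 4 decimal places, 0.5597 → 4 decimal places, 6.9733 → 4 decimal places, 1.1 → 1 decimal place, 70.417 → 3 decimal places; limit is 1.
Rounded to 1 decimal place: 87.5 m.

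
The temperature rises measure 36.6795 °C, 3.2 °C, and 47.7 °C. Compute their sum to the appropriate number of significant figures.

87.6 °C

36.6795 °C + 3.2 °C + 47.7 °C = 87.5795 °C.
Addition/subtraction keeps the fewest decimal places: 36.6795 → 4 decimal places, 3.2 → 1 decimal place, 47.7 → 1 decimal place; limit is 1.
Rounded to 1 decimal place: 87.6 °C.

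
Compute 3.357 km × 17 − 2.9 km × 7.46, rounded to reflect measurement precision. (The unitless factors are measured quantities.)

35 km

3.357 × 17 = 57.069 → 57 km (2 s.f., last digit at the 10^0 place).
2.9 × 7.46 = 21.634 → 22 km (2 s.f., last digit at the 10^0 place).
Difference: 35.435 km; keep the coarser place, 10^0.
Result: 35 km.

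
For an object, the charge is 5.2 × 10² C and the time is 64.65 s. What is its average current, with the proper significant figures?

8.0 A

average current = 5.2 × 10² C ÷ 64.65 s = 8.04331013148… A.
5.2 × 10² has 2 significant figures; 64.65 has 4.
Division/multiplication keeps the fewest: 2 significant figures.
Rounded: 8.0 A.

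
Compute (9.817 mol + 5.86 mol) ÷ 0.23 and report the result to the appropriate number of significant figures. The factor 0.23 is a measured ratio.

9.817 mol + 5.86 mol = 15.677 mol; the sum is limited to 2 decimal places (4 s.f.).
Carrying full precision, 15.677 ÷ 0.23 = 68.1608695652… mol; 0.23 has 2 s.f., so the result keeps min(4, 2) = 2 s.f.
Rounded to 2 significant figures: 68 mol.

68 mol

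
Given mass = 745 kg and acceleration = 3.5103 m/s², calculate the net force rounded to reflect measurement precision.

net force = 745 kg × 3.5103 m/s² = 2615.1735 N.
745 has 3 significant figures; 3.5103 has 5.
Division/multiplication keeps the fewest: 3 significant figures.
Rounded: 2.62 × 10^3 N.

2.62 × 10^3 N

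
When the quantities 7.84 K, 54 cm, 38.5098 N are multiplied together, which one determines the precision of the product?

7.84 K → 3 s.f.; 54 cm → 2 s.f.; 38.5098 N → 6 s.f.
The fewest is 2 significant figures, from 54 cm.

54 cm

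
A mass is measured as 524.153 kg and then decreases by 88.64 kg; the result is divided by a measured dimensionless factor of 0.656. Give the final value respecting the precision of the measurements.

524.153 kg − 88.64 kg = 435.513 kg; the difference is limited to 2 decimal places (5 s.f.).
Carrying full precision, 435.513 ÷ 0.656 = 663.891768293… kg; 0.656 has 3 s.f., so the result keeps min(5, 3) = 3 s.f.
Rounded to 3 significant figures: 6.64 × 10² kg.

6.64 × 10² kg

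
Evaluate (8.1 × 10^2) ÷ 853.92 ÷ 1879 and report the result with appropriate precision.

5.0 × 10^-4

(8.1 × 10^2) ÷ 853.92 ÷ 1879 = 0.000504825231748…
Multiplication/division keeps the fewest significant figures: 8.1 × 10^2 → 2 s.f., 853.92 → 5 s.f., 1879 → 4 s.f.; limit is 2.
Rounded to 2 significant figures: 5.0 × 10^-4.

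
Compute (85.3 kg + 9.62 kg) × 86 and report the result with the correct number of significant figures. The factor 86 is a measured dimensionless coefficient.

8.2 × 10³ kg

85.3 kg + 9.62 kg = 94.92 kg; the sum is limited to 1 decimal place (3 s.f.).
Carrying full precision, 94.92 × 86 = 8163.12 kg; 86 has 2 s.f., so the result keeps min(3, 2) = 2 s.f.
Rounded to 2 significant figures: 8.2 × 10³ kg.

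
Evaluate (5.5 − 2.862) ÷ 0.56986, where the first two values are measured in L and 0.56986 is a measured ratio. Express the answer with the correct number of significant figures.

4.6 L

5.5 L − 2.862 L = 2.638 L; the difference is limited to 1 decimal place (2 s.f.).
Carrying full precision, 2.638 ÷ 0.56986 = 4.62920717369… L; 0.56986 has 5 s.f., so the result keeps min(2, 5) = 2 s.f.
Rounded to 2 significant figures: 4.6 L.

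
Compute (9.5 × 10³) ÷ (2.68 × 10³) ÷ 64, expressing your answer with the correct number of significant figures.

(9.5 × 10³) ÷ (2.68 × 10³) ÷ 64 = 0.0553871268657…
Multiplication/division keeps the fewest significant figures: 9.5 × 10³ → 2 s.f., 2.68 × 10³ → 3 s.f., 64 → 2 s.f.; limit is 2.
Rounded to 2 significant figures: 0.055.

0.055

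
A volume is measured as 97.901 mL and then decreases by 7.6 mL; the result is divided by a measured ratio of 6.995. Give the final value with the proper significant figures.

97.901 mL − 7.6 mL = 90.301 mL; the difference is limited to 1 decimal place (3 s.f.).
Carrying full precision, 90.301 ÷ 6.995 = 12.9093638313… mL; 6.995 has 4 s.f., so the result keeps min(3, 4) = 3 s.f.
Rounded to 3 significant figures: 12.9 mL.

12.9 mL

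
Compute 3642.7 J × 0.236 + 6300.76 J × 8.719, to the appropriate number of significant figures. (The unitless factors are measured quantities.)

5.580 × 10^4 J

3642.7 × 0.236 = 859.6772 → 860. J (3 s.f., last digit at the 10^0 place).
6300.76 × 8.719 = 54936.32644 → 5.494 × 10^4 J (4 s.f., last digit at the 10^1 place).
Sum: 55796.00364 J; keep the coarser place, 10^1.
Result: 5.580 × 10^4 J.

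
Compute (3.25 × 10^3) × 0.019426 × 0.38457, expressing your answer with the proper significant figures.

24.3

(3.25 × 10^3) × 0.019426 × 0.38457 = 24.279634665
Multiplication/division keeps the fewest significant figures: 3.25 × 10^3 → 3 s.f., 0.019426 → 5 s.f., 0.38457 → 5 s.f.; limit is 3.
Rounded to 3 significant figures: 24.3.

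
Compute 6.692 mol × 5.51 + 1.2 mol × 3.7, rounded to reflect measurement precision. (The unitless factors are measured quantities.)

6.692 × 5.51 = 36.87292 → 36.9 mol (3 s.f., last digit at the 10^-1 place).
1.2 × 3.7 = 4.44 → 4.4 mol (2 s.f., last digit at the 10^-1 place).
Sum: 41.31292 mol; keep the coarser place, 10^-1.
Result: 41.3 mol.

41.3 mol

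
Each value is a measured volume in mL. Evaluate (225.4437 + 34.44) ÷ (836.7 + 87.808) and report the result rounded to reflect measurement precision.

0.2811

225.4437 + 34.44 = 259.8837, limited to 2 d.p. → 5 s.f.; 836.7 + 87.808 = 924.508, limited to 1 d.p. → 4 s.f.
Carrying full precision, 259.8837 ÷ 924.508 = 0.281104868752…; keep min(5, 4) = 4 s.f.
Rounded to 4 significant figures: 0.2811.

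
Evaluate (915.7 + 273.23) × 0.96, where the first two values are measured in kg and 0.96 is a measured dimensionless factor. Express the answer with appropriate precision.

915.7 kg + 273.23 kg = 1188.93 kg; the sum is limited to 1 decimal place (5 s.f.).
Carrying full precision, 1188.93 × 0.96 = 1141.3728 kg; 0.96 has 2 s.f., so the result keeps min(5, 2) = 2 s.f.
Rounded to 2 significant figures: 1.1 × 10³ kg.

1.1 × 10³ kg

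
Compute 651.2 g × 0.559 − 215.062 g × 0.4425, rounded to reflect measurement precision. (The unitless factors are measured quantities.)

269 g

651.2 × 0.559 = 364.0208 → 3.64 × 10² g (3 s.f., last digit at the 10^0 place).
215.062 × 0.4425 = 95.164935 → 95.16 g (4 s.f., last digit at the 10^-2 place).
Difference: 268.855865 g; keep the coarser place, 10^0.
Result: 269 g.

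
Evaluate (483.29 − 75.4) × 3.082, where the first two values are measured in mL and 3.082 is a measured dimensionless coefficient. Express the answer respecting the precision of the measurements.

1257 mL

483.29 mL − 75.4 mL = 407.89 mL; the difference is limited to 1 decimal place (4 s.f.).
Carrying full precision, 407.89 × 3.082 = 1257.11698 mL; 3.082 has 4 s.f., so the result keeps min(4, 4) = 4 s.f.
Rounded to 4 significant figures: 1257 mL.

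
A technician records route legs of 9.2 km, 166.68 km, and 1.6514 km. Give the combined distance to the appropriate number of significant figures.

177.5 km

9.2 km + 166.68 km + 1.6514 km = 177.5314 km.
Addition/subtraction keeps the fewest decimal places: 9.2 → 1 decimal place, 166.68 → 2 decimal places, 1.6514 → 4 decimal places; limit is 1.
Rounded to 1 decimal place: 177.5 km.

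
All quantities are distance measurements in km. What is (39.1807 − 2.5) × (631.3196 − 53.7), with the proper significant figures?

39.1807 − 2.5 = 36.6807, limited to 1 d.p. → 3 s.f.; 631.3196 − 53.7 = 577.6196, limited to 1 d.p. → 4 s.f.
Carrying full precision, 36.6807 × 577.6196 = 21187.4912617…; keep min(3, 4) = 3 s.f.
Rounded to 3 significant figures: 2.12 × 10^4 km².

2.12 × 10^4 km²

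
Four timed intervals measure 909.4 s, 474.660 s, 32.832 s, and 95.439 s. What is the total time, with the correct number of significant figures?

1512.3 s

909.4 s + 474.660 s + 32.832 s + 95.439 s = 1512.331 s.
Addition/subtraction keeps the fewest decimal places: 909.4 → 1 decimal place, 474.660 → 3 decimal places, 32.832 → 3 decimal places, 95.439 → 3 decimal places; limit is 1.
Rounded to 1 decimal place: 1512.3 s.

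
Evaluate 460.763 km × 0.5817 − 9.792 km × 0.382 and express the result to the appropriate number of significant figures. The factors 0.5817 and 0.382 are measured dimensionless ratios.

460.763 × 0.5817 = 268.0258371 → 268.0 km (4 s.f., last digit at the 10^-1 place).
9.792 × 0.382 = 3.740544 → 3.74 km (3 s.f., last digit at the 10^-2 place).
Difference: 264.2852931 km; keep the coarser place, 10^-1.
Result: 264.3 km.

264.3 km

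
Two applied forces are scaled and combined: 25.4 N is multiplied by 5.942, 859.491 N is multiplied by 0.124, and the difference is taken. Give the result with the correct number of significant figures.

25.4 × 5.942 = 150.9268 → 1.51 × 10² N (3 s.f., last digit at the 10^0 place).
859.491 × 0.124 = 106.576884 → 107 N (3 s.f., last digit at the 10^0 place).
Difference: 44.349916 N; keep the coarser place, 10^0.
Result: 44 N.

44 N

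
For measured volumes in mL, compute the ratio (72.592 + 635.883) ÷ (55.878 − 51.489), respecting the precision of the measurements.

1.614 × 10^2

72.592 + 635.883 = 708.475, limited to 3 d.p. → 6 s.f.; 55.878 − 51.489 = 4.389, limited to 3 d.p. → 4 s.f.
Carrying full precision, 708.475 ÷ 4.389 = 161.420596947…; keep min(6, 4) = 4 s.f.
Rounded to 4 significant figures: 1.614 × 10^2.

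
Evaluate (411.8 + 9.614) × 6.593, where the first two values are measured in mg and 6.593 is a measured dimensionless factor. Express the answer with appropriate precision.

2778 mg

411.8 mg + 9.614 mg = 421.414 mg; the sum is limited to 1 decimal place (4 s.f.).
Carrying full precision, 421.414 × 6.593 = 2778.382502 mg; 6.593 has 4 s.f., so the result keeps min(4, 4) = 4 s.f.
Rounded to 4 significant figures: 2778 mg.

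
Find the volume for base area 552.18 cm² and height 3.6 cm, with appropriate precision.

volume = 552.18 cm² × 3.6 cm = 1987.848 cm³.
552.18 has 5 significant figures; 3.6 has 2.
Division/multiplication keeps the fewest: 2 significant figures.
Rounded: 2.0 × 10³ cm³.

2.0 × 10³ cm³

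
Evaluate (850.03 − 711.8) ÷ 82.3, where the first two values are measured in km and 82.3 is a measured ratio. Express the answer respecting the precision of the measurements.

850.03 km − 711.8 km = 138.23 km; the difference is limited to 1 decimal place (4 s.f.).
Carrying full precision, 138.23 ÷ 82.3 = 1.67958687728… km; 82.3 has 3 s.f., so the result keeps min(4, 3) = 3 s.f.
Rounded to 3 significant figures: 1.68 km.

1.68 km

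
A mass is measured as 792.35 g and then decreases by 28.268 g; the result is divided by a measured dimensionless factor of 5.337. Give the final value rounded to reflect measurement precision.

792.35 g − 28.268 g = 764.082 g; the difference is limited to 2 decimal places (5 s.f.).
Carrying full precision, 764.082 ÷ 5.337 = 143.166947723… g; 5.337 has 4 s.f., so the result keeps min(5, 4) = 4 s.f.
Rounded to 4 significant figures: 143.2 g.

143.2 g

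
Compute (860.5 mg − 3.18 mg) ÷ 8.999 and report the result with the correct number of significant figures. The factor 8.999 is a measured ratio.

95.27 mg

860.5 mg − 3.18 mg = 857.32 mg; the difference is limited to 1 decimal place (4 s.f.).
Carrying full precision, 857.32 ÷ 8.999 = 95.2683631515… mg; 8.999 has 4 s.f., so the result keeps min(4, 4) = 4 s.f.
Rounded to 4 significant figures: 95.27 mg.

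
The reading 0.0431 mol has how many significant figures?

3

0.0431: leading zeros are not significant.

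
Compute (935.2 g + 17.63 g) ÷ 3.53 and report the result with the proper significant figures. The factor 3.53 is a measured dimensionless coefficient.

270. g

935.2 g + 17.63 g = 952.83 g; the sum is limited to 1 decimal place (4 s.f.).
Carrying full precision, 952.83 ÷ 3.53 = 269.923512748… g; 3.53 has 3 s.f., so the result keeps min(4, 3) = 3 s.f.
Rounded to 3 significant figures: 270. g.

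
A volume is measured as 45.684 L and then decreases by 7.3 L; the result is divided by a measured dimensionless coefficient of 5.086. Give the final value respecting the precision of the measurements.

45.684 L − 7.3 L = 38.384 L; the difference is limited to 1 decimal place (3 s.f.).
Carrying full precision, 38.384 ÷ 5.086 = 7.54699174204… L; 5.086 has 4 s.f., so the result keeps min(3, 4) = 3 s.f.
Rounded to 3 significant figures: 7.55 L.

7.55 L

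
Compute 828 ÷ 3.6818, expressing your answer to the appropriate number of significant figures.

828 ÷ 3.6818 = 224.889999457…
Multiplication/division keeps the fewest significant figures: 828 → 3 s.f., 3.6818 → 5 s.f.; limit is 3.
Rounded to 3 significant figures: 225.

225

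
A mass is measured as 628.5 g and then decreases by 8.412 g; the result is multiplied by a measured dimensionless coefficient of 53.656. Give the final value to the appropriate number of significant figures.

628.5 g − 8.412 g = 620.088 g; the difference is limited to 1 decimal place (4 s.f.).
Carrying full precision, 620.088 × 53.656 = 33271.441728 g; 53.656 has 5 s.f., so the result keeps min(4, 5) = 4 s.f.
Rounded to 4 significant figures: 3.327 × 10⁴ g.

3.327 × 10⁴ g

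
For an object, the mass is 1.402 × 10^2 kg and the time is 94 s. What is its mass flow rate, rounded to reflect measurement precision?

1.5 kg/s

mass flow rate = 1.402 × 10^2 kg ÷ 94 s = 1.4914893617… kg/s.
1.402 × 10^2 has 4 significant figures; 94 has 2.
Division/multiplication keeps the fewest: 2 significant figures.
Rounded: 1.5 kg/s.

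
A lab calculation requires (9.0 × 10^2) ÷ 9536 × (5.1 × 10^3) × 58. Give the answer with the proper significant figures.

2.8 × 10^4

(9.0 × 10^2) ÷ 9536 × (5.1 × 10^3) × 58 = 27917.3657718…
Multiplication/division keeps the fewest significant figures: 9.0 × 10^2 → 2 s.f., 9536 → 4 s.f., 5.1 × 10^3 → 2 s.f., 58 → 2 s.f.; limit is 2.
Rounded to 2 significant figures: 2.8 × 10^4.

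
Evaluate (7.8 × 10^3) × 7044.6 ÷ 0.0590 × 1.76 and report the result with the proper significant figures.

1.6 × 10^9

(7.8 × 10^3) × 7044.6 ÷ 0.0590 × 1.76 = 1.6391232 × 10^9
Multiplication/division keeps the fewest significant figures: 7.8 × 10^3 → 2 s.f., 7044.6 → 5 s.f., 0.0590 → 3 s.f., 1.76 → 3 s.f.; limit is 2.
Rounded to 2 significant figures: 1.6 × 10^9.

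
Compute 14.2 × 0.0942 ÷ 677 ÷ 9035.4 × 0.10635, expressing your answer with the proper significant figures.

2.33 × 10⁻⁸

14.2 × 0.0942 ÷ 677 ÷ 9035.4 × 0.10635 = 2.325630364 × 10^-8…
Multiplication/division keeps the fewest significant figures: 14.2 → 3 s.f., 0.0942 → 3 s.f., 677 → 3 s.f., 9035.4 → 5 s.f., 0.10635 → 5 s.f.; limit is 3.
Rounded to 3 significant figures: 2.33 × 10⁻⁸.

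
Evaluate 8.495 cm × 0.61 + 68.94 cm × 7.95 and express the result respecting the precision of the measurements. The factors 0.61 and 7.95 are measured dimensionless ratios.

553 cm

8.495 × 0.61 = 5.18195 → 5.2 cm (2 s.f., last digit at the 10^-1 place).
68.94 × 7.95 = 548.073 → 548 cm (3 s.f., last digit at the 10^0 place).
Sum: 553.25495 cm; keep the coarser place, 10^0.
Result: 553 cm.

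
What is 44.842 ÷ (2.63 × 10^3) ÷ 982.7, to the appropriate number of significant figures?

1.74 × 10^-5

44.842 ÷ (2.63 × 10^3) ÷ 982.7 = 0.0000173503511896…
Multiplication/division keeps the fewest significant figures: 44.842 → 5 s.f., 2.63 × 10^3 → 3 s.f., 982.7 → 4 s.f.; limit is 3.
Rounded to 3 significant figures: 1.74 × 10^-5.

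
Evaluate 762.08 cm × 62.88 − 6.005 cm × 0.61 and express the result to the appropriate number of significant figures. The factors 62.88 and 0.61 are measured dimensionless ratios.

762.08 × 62.88 = 47919.5904 → 4.792 × 10⁴ cm (4 s.f., last digit at the 10^1 place).
6.005 × 0.61 = 3.66305 → 3.7 cm (2 s.f., last digit at the 10^-1 place).
Difference: 47915.92735 cm; keep the coarser place, 10^1.
Result: 4.792 × 10⁴ cm.

4.792 × 10⁴ cm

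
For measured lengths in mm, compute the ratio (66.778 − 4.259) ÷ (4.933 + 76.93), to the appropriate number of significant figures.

0.7637

66.778 − 4.259 = 62.519, limited to 3 d.p. → 5 s.f.; 4.933 + 76.93 = 81.863, limited to 2 d.p. → 4 s.f.
Carrying full precision, 62.519 ÷ 81.863 = 0.763702771704…; keep min(5, 4) = 4 s.f.
Rounded to 4 significant figures: 0.7637.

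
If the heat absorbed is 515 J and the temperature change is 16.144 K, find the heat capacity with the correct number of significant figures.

heat capacity = 515 J ÷ 16.144 K = 31.9003964321… J/K.
515 has 3 significant figures; 16.144 has 5.
Division/multiplication keeps the fewest: 3 significant figures.
Rounded: 31.9 J/K.

31.9 J/K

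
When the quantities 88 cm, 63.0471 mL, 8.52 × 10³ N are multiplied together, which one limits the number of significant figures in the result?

88 cm

88 cm → 2 s.f.; 63.0471 mL → 6 s.f.; 8.52 × 10³ N → 3 s.f.
The fewest is 2 significant figures, from 88 cm.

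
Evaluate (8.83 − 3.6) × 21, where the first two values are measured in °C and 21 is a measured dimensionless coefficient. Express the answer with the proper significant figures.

1.1 × 10^2 °C

8.83 °C − 3.6 °C = 5.23 °C; the difference is limited to 1 decimal place (2 s.f.).
Carrying full precision, 5.23 × 21 = 109.83 °C; 21 has 2 s.f., so the result keeps min(2, 2) = 2 s.f.
Rounded to 2 significant figures: 1.1 × 10^2 °C.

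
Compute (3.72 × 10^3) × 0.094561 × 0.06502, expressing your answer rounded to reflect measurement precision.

22.9

(3.72 × 10^3) × 0.094561 × 0.06502 = 22.8718851384
Multiplication/division keeps the fewest significant figures: 3.72 × 10^3 → 3 s.f., 0.094561 → 5 s.f., 0.06502 → 4 s.f.; limit is 3.
Rounded to 3 significant figures: 22.9.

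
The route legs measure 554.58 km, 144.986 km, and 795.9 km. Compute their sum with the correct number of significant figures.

554.58 km + 144.986 km + 795.9 km = 1495.466 km.
Addition/subtraction keeps the fewest decimal places: 554.58 → 2 decimal places, 144.986 → 3 decimal places, 795.9 → 1 decimal place; limit is 1.
Rounded to 1 decimal place: 1.4955 × 10³ km.

1.4955 × 10³ km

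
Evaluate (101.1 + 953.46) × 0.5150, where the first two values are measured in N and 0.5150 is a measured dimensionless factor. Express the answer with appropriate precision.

101.1 N + 953.46 N = 1054.56 N; the sum is limited to 1 decimal place (5 s.f.).
Carrying full precision, 1054.56 × 0.5150 = 543.0984 N; 0.5150 has 4 s.f., so the result keeps min(5, 4) = 4 s.f.
Rounded to 4 significant figures: 543.1 N.

543.1 N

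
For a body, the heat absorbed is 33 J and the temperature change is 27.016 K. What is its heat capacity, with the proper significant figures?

heat capacity = 33 J ÷ 27.016 K = 1.22149837134… J/K.
33 has 2 significant figures; 27.016 has 5.
Division/multiplication keeps the fewest: 2 significant figures.
Rounded: 1.2 J/K.

1.2 J/K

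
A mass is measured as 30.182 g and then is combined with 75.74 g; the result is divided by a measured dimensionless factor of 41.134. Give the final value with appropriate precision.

30.182 g + 75.74 g = 105.922 g; the sum is limited to 2 decimal places (5 s.f.).
Carrying full precision, 105.922 ÷ 41.134 = 2.57504740604… g; 41.134 has 5 s.f., so the result keeps min(5, 5) = 5 s.f.
Rounded to 5 significant figures: 2.5750 g.

2.5750 g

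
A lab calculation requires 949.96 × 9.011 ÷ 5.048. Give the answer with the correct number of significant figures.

1696

949.96 × 9.011 ÷ 5.048 = 1695.73881933…
Multiplication/division keeps the fewest significant figures: 949.96 → 5 s.f., 9.011 → 4 s.f., 5.048 → 4 s.f.; limit is 4.
Rounded to 4 significant figures: 1696.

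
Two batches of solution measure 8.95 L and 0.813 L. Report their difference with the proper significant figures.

8.14 L

8.95 L − 0.813 L = 8.137 L.
Addition/subtraction keeps the fewest decimal places: 8.95 → 2 decimal places, 0.813 → 3 decimal places; limit is 2.
Rounded to 2 decimal places: 8.14 L.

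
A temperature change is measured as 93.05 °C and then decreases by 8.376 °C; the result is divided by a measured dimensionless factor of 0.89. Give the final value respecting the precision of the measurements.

95 °C

93.05 °C − 8.376 °C = 84.674 °C; the difference is limited to 2 decimal places (4 s.f.).
Carrying full precision, 84.674 ÷ 0.89 = 95.1393258427… °C; 0.89 has 2 s.f., so the result keeps min(4, 2) = 2 s.f.
Rounded to 2 significant figures: 95 °C.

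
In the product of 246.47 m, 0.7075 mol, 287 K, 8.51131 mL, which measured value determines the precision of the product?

287 K

246.47 m → 5 s.f.; 0.7075 mol → 4 s.f.; 287 K → 3 s.f.; 8.51131 mL → 6 s.f.
The fewest is 3 significant figures, from 287 K.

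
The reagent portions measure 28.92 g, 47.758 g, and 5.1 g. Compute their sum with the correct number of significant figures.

28.92 g + 47.758 g + 5.1 g = 81.778 g.
Addition/subtraction keeps the fewest decimal places: 28.92 → 2 decimal places, 47.758 → 3 decimal places, 5.1 → 1 decimal place; limit is 1.
Rounded to 1 decimal place: 81.8 g.

81.8 g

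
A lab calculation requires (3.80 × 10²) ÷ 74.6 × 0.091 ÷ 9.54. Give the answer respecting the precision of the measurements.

(3.80 × 10²) ÷ 74.6 × 0.091 ÷ 9.54 = 0.0485889805026…
Multiplication/division keeps the fewest significant figures: 3.80 × 10² → 3 s.f., 74.6 → 3 s.f., 0.091 → 2 s.f., 9.54 → 3 s.f.; limit is 2.
Rounded to 2 significant figures: 0.049.

0.049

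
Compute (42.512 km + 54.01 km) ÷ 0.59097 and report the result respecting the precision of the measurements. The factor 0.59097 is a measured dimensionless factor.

42.512 km + 54.01 km = 96.522 km; the sum is limited to 2 decimal places (4 s.f.).
Carrying full precision, 96.522 ÷ 0.59097 = 163.32808772… km; 0.59097 has 5 s.f., so the result keeps min(4, 5) = 4 s.f.
Rounded to 4 significant figures: 163.3 km.

163.3 km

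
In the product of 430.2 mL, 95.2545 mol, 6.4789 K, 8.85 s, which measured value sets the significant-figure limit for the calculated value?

430.2 mL → 4 s.f.; 95.2545 mol → 6 s.f.; 6.4789 K → 5 s.f.; 8.85 s → 3 s.f.
The fewest is 3 significant figures, from 8.85 s.

8.85 s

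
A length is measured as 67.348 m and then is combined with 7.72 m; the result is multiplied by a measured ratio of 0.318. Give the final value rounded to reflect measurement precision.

67.348 m + 7.72 m = 75.068 m; the sum is limited to 2 decimal places (4 s.f.).
Carrying full precision, 75.068 × 0.318 = 23.871624 m; 0.318 has 3 s.f., so the result keeps min(4, 3) = 3 s.f.
Rounded to 3 significant figures: 23.9 m.

23.9 m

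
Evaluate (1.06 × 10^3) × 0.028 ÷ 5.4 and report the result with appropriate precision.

5.5

(1.06 × 10^3) × 0.028 ÷ 5.4 = 5.4962962963…
Multiplication/division keeps the fewest significant figures: 1.06 × 10^3 → 3 s.f., 0.028 → 2 s.f., 5.4 → 2 s.f.; limit is 2.
Rounded to 2 significant figures: 5.5.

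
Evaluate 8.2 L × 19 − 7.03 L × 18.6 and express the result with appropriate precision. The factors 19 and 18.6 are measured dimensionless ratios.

3 × 10¹ L

8.2 × 19 = 155.8 → 1.6 × 10² L (2 s.f., last digit at the 10^1 place).
7.03 × 18.6 = 130.758 → 131 L (3 s.f., last digit at the 10^0 place).
Difference: 25.042 L; keep the coarser place, 10^1.
Result: 3 × 10¹ L.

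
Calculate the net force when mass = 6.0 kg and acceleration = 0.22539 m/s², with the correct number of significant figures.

1.4 N

net force = 6.0 kg × 0.22539 m/s² = 1.35234 N.
6.0 has 2 significant figures; 0.22539 has 5.
Division/multiplication keeps the fewest: 2 significant figures.
Rounded: 1.4 N.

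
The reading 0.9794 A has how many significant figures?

0.9794: leading zeros are not significant.

4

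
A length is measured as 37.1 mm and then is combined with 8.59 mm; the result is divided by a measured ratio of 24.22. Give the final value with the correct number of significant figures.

1.89 mm

37.1 mm + 8.59 mm = 45.69 mm; the sum is limited to 1 decimal place (3 s.f.).
Carrying full precision, 45.69 ÷ 24.22 = 1.88645747316… mm; 24.22 has 4 s.f., so the result keeps min(3, 4) = 3 s.f.
Rounded to 3 significant figures: 1.89 mm.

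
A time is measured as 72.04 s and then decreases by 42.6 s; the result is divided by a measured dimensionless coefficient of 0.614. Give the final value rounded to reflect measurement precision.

47.9 s

72.04 s − 42.6 s = 29.44 s; the difference is limited to 1 decimal place (3 s.f.).
Carrying full precision, 29.44 ÷ 0.614 = 47.9478827362… s; 0.614 has 3 s.f., so the result keeps min(3, 3) = 3 s.f.
Rounded to 3 significant figures: 47.9 s.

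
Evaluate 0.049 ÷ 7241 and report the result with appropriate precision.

0.049 ÷ 7241 = 0.00000676702112968…
Multiplication/division keeps the fewest significant figures: 0.049 → 2 s.f., 7241 → 4 s.f.; limit is 2.
Rounded to 2 significant figures: 6.8 × 10⁻⁶.

6.8 × 10⁻⁶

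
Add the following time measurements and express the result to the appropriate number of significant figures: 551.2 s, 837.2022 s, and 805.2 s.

2.1936 × 10³ s

551.2 s + 837.2022 s + 805.2 s = 2193.6022 s.
Addition/subtraction keeps the fewest decimal places: 551.2 → 1 decimal place, 837.2022 → 4 decimal places, 805.2 → 1 decimal place; limit is 1.
Rounded to 1 decimal place: 2.1936 × 10³ s.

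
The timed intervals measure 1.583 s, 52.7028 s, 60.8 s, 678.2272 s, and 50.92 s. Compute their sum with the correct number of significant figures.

844.2 s

1.583 s + 52.7028 s + 60.8 s + 678.2272 s + 50.92 s = 844.2330 s.
Addition/subtraction keeps the fewest decimal places: 1.583 → 3 decimal places, 52.7028 → 4 decimal places, 60.8 → 1 decimal place, 678.2272 → 4 decimal places, 50.92 → 2 decimal places; limit is 1.
Rounded to 1 decimal place: 844.2 s.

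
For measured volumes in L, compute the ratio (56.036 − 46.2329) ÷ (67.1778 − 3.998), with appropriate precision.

56.036 − 46.2329 = 9.8031, limited to 3 d.p. → 4 s.f.; 67.1778 − 3.998 = 63.1798, limited to 3 d.p. → 5 s.f.
Carrying full precision, 9.8031 ÷ 63.1798 = 0.155161934669…; keep min(4, 5) = 4 s.f.
Rounded to 4 significant figures: 0.1552.

0.1552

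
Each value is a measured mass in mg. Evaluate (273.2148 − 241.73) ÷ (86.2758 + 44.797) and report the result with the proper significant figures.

273.2148 − 241.73 = 31.4848, limited to 2 d.p. → 4 s.f.; 86.2758 + 44.797 = 131.0728, limited to 3 d.p. → 6 s.f.
Carrying full precision, 31.4848 ÷ 131.0728 = 0.240208494821…; keep min(4, 6) = 4 s.f.
Rounded to 4 significant figures: 0.2402.

0.2402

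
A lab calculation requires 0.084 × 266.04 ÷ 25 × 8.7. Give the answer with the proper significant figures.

7.8

0.084 × 266.04 ÷ 25 × 8.7 = 7.77688128
Multiplication/division keeps the fewest significant figures: 0.084 → 2 s.f., 266.04 → 5 s.f., 25 → 2 s.f., 8.7 → 2 s.f.; limit is 2.
Rounded to 2 significant figures: 7.8.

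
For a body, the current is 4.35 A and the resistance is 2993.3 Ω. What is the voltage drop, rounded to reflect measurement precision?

1.30 × 10^4 V

voltage drop = 4.35 A × 2993.3 Ω = 13020.855 V.
4.35 has 3 significant figures; 2993.3 has 5.
Division/multiplication keeps the fewest: 3 significant figures.
Rounded: 1.30 × 10^4 V.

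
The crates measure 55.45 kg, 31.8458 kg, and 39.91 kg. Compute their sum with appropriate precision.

127.21 kg

55.45 kg + 31.8458 kg + 39.91 kg = 127.2058 kg.
Addition/subtraction keeps the fewest decimal places: 55.45 → 2 decimal places, 31.8458 → 4 decimal places, 39.91 → 2 decimal places; limit is 2.
Rounded to 2 decimal places: 127.21 kg.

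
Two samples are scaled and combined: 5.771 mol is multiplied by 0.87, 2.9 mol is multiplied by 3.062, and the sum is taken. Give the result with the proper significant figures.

5.771 × 0.87 = 5.02077 → 5.0 mol (2 s.f., last digit at the 10^-1 place).
2.9 × 3.062 = 8.8798 → 8.9 mol (2 s.f., last digit at the 10^-1 place).
Sum: 13.90057 mol; keep the coarser place, 10^-1.
Result: 13.9 mol.

13.9 mol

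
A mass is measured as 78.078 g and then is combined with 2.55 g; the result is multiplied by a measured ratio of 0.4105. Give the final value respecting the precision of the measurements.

78.078 g + 2.55 g = 80.628 g; the sum is limited to 2 decimal places (4 s.f.).
Carrying full precision, 80.628 × 0.4105 = 33.097794 g; 0.4105 has 4 s.f., so the result keeps min(4, 4) = 4 s.f.
Rounded to 4 significant figures: 33.10 g.

33.10 g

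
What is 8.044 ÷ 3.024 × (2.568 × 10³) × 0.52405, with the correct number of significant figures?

8.044 ÷ 3.024 × (2.568 × 10³) × 0.52405 = 3579.79386825…
Multiplication/division keeps the fewest significant figures: 8.044 → 4 s.f., 3.024 → 4 s.f., 2.568 × 10³ → 4 s.f., 0.52405 → 5 s.f.; limit is 4.
Rounded to 4 significant figures: 3.580 × 10³.

3.580 × 10³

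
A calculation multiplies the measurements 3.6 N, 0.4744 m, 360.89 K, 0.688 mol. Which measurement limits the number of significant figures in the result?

3.6 N → 2 s.f.; 0.4744 m → 4 s.f.; 360.89 K → 5 s.f.; 0.688 mol → 3 s.f.
The fewest is 2 significant figures, from 3.6 N.

3.6 N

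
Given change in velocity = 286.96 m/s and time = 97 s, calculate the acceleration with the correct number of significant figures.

acceleration = 286.96 m/s ÷ 97 s = 2.95835051546… m/s².
286.96 has 5 significant figures; 97 has 2.
Division/multiplication keeps the fewest: 2 significant figures.
Rounded: 3.0 m/s².

3.0 m/s²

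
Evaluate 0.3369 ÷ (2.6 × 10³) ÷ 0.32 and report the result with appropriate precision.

4.0 × 10⁻⁴

0.3369 ÷ (2.6 × 10³) ÷ 0.32 = 0.000404927884615…
Multiplication/division keeps the fewest significant figures: 0.3369 → 4 s.f., 2.6 × 10³ → 2 s.f., 0.32 → 2 s.f.; limit is 2.
Rounded to 2 significant figures: 4.0 × 10⁻⁴.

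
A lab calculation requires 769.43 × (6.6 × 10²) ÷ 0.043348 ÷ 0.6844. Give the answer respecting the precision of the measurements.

769.43 × (6.6 × 10²) ÷ 0.043348 ÷ 0.6844 = 17117249.6739…
Multiplication/division keeps the fewest significant figures: 769.43 → 5 s.f., 6.6 × 10² → 2 s.f., 0.043348 → 5 s.f., 0.6844 → 4 s.f.; limit is 2.
Rounded to 2 significant figures: 1.7 × 10⁷.

1.7 × 10⁷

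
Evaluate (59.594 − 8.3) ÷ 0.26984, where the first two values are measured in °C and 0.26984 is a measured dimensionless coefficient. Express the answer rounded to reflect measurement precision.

190. °C

59.594 °C − 8.3 °C = 51.294 °C; the difference is limited to 1 decimal place (3 s.f.).
Carrying full precision, 51.294 ÷ 0.26984 = 190.090423955… °C; 0.26984 has 5 s.f., so the result keeps min(3, 5) = 3 s.f.
Rounded to 3 significant figures: 190. °C.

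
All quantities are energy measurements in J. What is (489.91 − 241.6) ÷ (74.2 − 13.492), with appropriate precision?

489.91 − 241.6 = 248.31, limited to 1 d.p. → 4 s.f.; 74.2 − 13.492 = 60.708, limited to 1 d.p. → 3 s.f.
Carrying full precision, 248.31 ÷ 60.708 = 4.09023522435…; keep min(4, 3) = 3 s.f.
Rounded to 3 significant figures: 4.09.

4.09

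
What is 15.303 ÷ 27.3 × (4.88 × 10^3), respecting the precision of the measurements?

15.303 ÷ 27.3 × (4.88 × 10^3) = 2735.48131868…
Multiplication/division keeps the fewest significant figures: 15.303 → 5 s.f., 27.3 → 3 s.f., 4.88 × 10^3 → 3 s.f.; limit is 3.
Rounded to 3 significant figures: 2.74 × 10^3.

2.74 × 10^3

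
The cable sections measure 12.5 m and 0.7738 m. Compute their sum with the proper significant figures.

12.5 m + 0.7738 m = 13.2738 m.
Addition/subtraction keeps the fewest decimal places: 12.5 → 1 decimal place, 0.7738 → 4 decimal places; limit is 1.
Rounded to 1 decimal place: 13.3 m.

13.3 m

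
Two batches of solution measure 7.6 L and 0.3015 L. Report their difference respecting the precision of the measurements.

7.3 L

7.6 L − 0.3015 L = 7.2985 L.
Addition/subtraction keeps the fewest decimal places: 7.6 → 1 decimal place, 0.3015 → 4 decimal places; limit is 1.
Rounded to 1 decimal place: 7.3 L.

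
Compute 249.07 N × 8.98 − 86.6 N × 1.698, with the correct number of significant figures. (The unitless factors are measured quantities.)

2.09 × 10^3 N

249.07 × 8.98 = 2236.6486 → 2.24 × 10^3 N (3 s.f., last digit at the 10^1 place).
86.6 × 1.698 = 147.0468 → 1.47 × 10^2 N (3 s.f., last digit at the 10^0 place).
Difference: 2089.6018 N; keep the coarser place, 10^1.
Result: 2.09 × 10^3 N.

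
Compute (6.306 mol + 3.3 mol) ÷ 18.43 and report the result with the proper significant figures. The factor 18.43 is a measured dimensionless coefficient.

0.52 mol

6.306 mol + 3.3 mol = 9.606 mol; the sum is limited to 1 decimal place (2 s.f.).
Carrying full precision, 9.606 ÷ 18.43 = 0.521215409658… mol; 18.43 has 4 s.f., so the result keeps min(2, 4) = 2 s.f.
Rounded to 2 significant figures: 0.52 mol.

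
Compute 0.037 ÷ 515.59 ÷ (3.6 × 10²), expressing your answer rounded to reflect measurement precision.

0.037 ÷ 515.59 ÷ (3.6 × 10²) = 1.99340130293 × 10^-7…
Multiplication/division keeps the fewest significant figures: 0.037 → 2 s.f., 515.59 → 5 s.f., 3.6 × 10² → 2 s.f.; limit is 2.
Rounded to 2 significant figures: 2.0 × 10⁻⁷.

2.0 × 10⁻⁷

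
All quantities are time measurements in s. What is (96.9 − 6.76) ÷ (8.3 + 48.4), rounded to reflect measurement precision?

96.9 − 6.76 = 90.14, limited to 1 d.p. → 3 s.f.; 8.3 + 48.4 = 56.7, limited to 1 d.p. → 3 s.f.
Carrying full precision, 90.14 ÷ 56.7 = 1.5897707231…; keep min(3, 3) = 3 s.f.
Rounded to 3 significant figures: 1.59.

1.59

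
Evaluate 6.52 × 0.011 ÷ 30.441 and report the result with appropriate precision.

0.0024

6.52 × 0.011 ÷ 30.441 = 0.00235603298183…
Multiplication/division keeps the fewest significant figures: 6.52 → 3 s.f., 0.011 → 2 s.f., 30.441 → 5 s.f.; limit is 2.
Rounded to 2 significant figures: 0.0024.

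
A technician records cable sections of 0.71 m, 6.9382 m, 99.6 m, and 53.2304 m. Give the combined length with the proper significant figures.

0.71 m + 6.9382 m + 99.6 m + 53.2304 m = 160.4786 m.
Addition/subtraction keeps the fewest decimal places: 0.71 → 2 decimal places, 6.9382 → 4 decimal places, 99.6 → 1 decimal place, 53.2304 → 4 decimal places; limit is 1.
Rounded to 1 decimal place: 160.5 m.

160.5 m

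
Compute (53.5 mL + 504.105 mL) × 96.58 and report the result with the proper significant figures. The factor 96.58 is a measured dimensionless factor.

53.5 mL + 504.105 mL = 557.605 mL; the sum is limited to 1 decimal place (4 s.f.).
Carrying full precision, 557.605 × 96.58 = 53853.4909 mL; 96.58 has 4 s.f., so the result keeps min(4, 4) = 4 s.f.
Rounded to 4 significant figures: 5.385 × 10^4 mL.

5.385 × 10^4 mL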